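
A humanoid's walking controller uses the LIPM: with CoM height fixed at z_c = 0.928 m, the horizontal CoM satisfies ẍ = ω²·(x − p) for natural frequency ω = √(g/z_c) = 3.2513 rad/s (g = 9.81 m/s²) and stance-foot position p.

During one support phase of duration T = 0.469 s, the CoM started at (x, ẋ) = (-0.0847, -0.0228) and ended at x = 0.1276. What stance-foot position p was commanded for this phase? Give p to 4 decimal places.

ωT = 3.2513·0.469 = 1.524860; cosh(ωT) = 2.406075, sinh(ωT) = 2.188424
x(T) = p + (x₀−p)·cosh(ωT) + (ẋ₀/ω)·sinh(ωT) ⇒ p·(1 − cosh) = x(T) − x₀·cosh − (ẋ₀/ω)·sinh
numerator   = 0.1276 − (-0.0847)·2.406075 − (-0.0228/3.2513)·2.188424 = 0.346741
denominator = 1 − 2.406075 = -1.406075
p = 0.346741 / -1.406075 = -0.2466

p = -0.2466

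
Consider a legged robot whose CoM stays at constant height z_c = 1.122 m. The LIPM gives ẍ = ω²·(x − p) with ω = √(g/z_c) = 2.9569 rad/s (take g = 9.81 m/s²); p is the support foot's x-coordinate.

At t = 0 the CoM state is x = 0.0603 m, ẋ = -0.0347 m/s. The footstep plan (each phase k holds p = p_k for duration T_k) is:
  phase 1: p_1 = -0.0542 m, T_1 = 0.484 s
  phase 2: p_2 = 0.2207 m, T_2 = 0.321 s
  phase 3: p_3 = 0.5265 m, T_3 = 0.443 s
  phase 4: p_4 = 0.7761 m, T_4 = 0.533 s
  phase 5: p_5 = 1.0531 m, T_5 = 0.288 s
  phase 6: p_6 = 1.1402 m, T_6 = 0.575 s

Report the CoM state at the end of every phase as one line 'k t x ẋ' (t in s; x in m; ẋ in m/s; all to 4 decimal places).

1 0.4840 0.1758 0.5910
2 0.8050 0.3736 0.7321
3 1.2480 0.6479 0.6785
4 1.7810 0.9840 0.8334
5 2.0690 1.2275 0.9585
6 2.6440 2.2450 3.3946

phase 1: p=-0.0542, T=0.484, ωT=1.431140, cosh=2.211250, sinh=1.972214; start (x,ẋ)=(0.060300, -0.034700) → end (x,ẋ)=(0.175844, 0.590992)
phase 2: p=0.2207, T=0.321, ωT=0.949165, cosh=1.485308, sinh=1.098244; start (x,ẋ)=(0.175844, 0.590992) → end (x,ẋ)=(0.373579, 0.732139)
phase 3: p=0.5265, T=0.443, ωT=1.309907, cosh=1.987837, sinh=1.717991; start (x,ẋ)=(0.373579, 0.732139) → end (x,ẋ)=(0.647900, 0.678547)
phase 4: p=0.7761, T=0.533, ωT=1.576028, cosh=2.521252, sinh=2.314457; start (x,ẋ)=(0.647900, 0.678547) → end (x,ẋ)=(0.983994, 0.833432)
phase 5: p=1.0531, T=0.288, ωT=0.851587, cosh=1.385050, sinh=0.958313; start (x,ẋ)=(0.983994, 0.833432) → end (x,ẋ)=(1.227495, 0.958523)
phase 6: p=1.1402, T=0.575, ωT=1.700217, cosh=2.828891, sinh=2.646247; start (x,ẋ)=(1.227495, 0.958523) → end (x,ẋ)=(2.244968, 3.394612)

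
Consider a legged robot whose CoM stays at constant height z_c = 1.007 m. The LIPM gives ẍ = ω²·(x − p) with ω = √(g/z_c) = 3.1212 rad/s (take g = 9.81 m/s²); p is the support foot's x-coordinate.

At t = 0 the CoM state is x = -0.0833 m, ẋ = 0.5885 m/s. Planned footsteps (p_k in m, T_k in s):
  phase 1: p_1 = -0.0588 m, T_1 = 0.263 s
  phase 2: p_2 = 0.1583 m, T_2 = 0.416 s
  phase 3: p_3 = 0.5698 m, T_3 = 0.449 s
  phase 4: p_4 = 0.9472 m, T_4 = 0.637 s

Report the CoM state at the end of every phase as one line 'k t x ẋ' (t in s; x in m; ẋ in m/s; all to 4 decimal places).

phase 1: p=-0.0588, T=0.263, ωT=0.820876, cosh=1.356267, sinh=0.916221; start (x,ẋ)=(-0.083300, 0.588500) → end (x,ẋ)=(0.080724, 0.728101)
phase 2: p=0.1583, T=0.416, ωT=1.298419, cosh=1.968232, sinh=1.695269; start (x,ẋ)=(0.080724, 0.728101) → end (x,ẋ)=(0.401078, 1.022596)
phase 3: p=0.5698, T=0.449, ωT=1.401419, cosh=2.153602, sinh=1.907355; start (x,ẋ)=(0.401078, 1.022596) → end (x,ẋ)=(0.831346, 1.197826)
phase 4: p=0.9472, T=0.637, ωT=1.988204, cosh=3.719675, sinh=3.582734; start (x,ẋ)=(0.831346, 1.197826) → end (x,ẋ)=(1.891210, 3.159994)

1 0.2630 0.0807 0.7281
2 0.6790 0.4011 1.0226
3 1.1280 0.8313 1.1978
4 1.7650 1.8912 3.1600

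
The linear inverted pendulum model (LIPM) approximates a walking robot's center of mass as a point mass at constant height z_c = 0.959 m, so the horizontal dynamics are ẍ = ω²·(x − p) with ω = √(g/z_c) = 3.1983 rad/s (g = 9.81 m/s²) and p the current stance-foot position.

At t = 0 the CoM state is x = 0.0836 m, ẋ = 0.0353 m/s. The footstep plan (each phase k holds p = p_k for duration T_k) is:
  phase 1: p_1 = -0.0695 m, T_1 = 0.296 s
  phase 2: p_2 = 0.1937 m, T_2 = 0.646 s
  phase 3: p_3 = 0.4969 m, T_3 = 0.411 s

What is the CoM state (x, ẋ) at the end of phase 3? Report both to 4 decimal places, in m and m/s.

phase 1: p=-0.0695, T=0.296, ωT=0.946697, cosh=1.482602, sinh=1.094581; start (x,ẋ)=(0.083600, 0.035300) → end (x,ẋ)=(0.169567, 0.588308)
phase 2: p=0.1937, T=0.646, ωT=2.066102, cosh=4.010335, sinh=3.883656; start (x,ẋ)=(0.169567, 0.588308) → end (x,ẋ)=(0.811295, 2.059558)
phase 3: p=0.4969, T=0.411, ωT=1.314501, cosh=1.995751, sinh=1.727143; start (x,ẋ)=(0.811295, 2.059558) → end (x,ẋ)=(2.236555, 5.847059)

x = 2.2366, ẋ = 5.8471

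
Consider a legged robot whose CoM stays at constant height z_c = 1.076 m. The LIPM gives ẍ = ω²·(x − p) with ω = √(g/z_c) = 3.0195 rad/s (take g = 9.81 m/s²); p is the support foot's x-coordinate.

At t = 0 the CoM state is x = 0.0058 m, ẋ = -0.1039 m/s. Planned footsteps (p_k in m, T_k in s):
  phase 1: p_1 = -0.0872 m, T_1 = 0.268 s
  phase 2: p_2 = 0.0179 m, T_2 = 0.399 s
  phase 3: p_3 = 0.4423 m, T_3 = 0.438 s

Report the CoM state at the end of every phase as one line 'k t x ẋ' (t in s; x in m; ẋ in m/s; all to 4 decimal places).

1 0.2680 0.0070 0.1131
2 0.6670 0.0549 0.1554
3 1.1050 -0.2466 -1.7271

phase 1: p=-0.0872, T=0.268, ωT=0.809226, cosh=1.345686, sinh=0.900483; start (x,ẋ)=(0.005800, -0.103900) → end (x,ẋ)=(0.006963, 0.113051)
phase 2: p=0.0179, T=0.399, ωT=1.204781, cosh=1.817892, sinh=1.518134; start (x,ẋ)=(0.006963, 0.113051) → end (x,ẋ)=(0.054858, 0.155381)
phase 3: p=0.4423, T=0.438, ωT=1.322541, cosh=2.009701, sinh=1.743244; start (x,ẋ)=(0.054858, 0.155381) → end (x,ẋ)=(-0.246637, -1.727118)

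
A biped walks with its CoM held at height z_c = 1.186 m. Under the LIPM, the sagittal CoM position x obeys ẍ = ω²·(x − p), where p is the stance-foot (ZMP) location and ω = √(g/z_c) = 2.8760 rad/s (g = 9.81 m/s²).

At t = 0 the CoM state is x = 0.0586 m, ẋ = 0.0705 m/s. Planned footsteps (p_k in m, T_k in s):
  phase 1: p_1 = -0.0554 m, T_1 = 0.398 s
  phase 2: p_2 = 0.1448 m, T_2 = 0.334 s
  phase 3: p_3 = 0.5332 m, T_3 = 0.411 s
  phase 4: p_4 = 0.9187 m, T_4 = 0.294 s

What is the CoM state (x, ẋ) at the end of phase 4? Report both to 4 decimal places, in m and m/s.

x = 1.2135, ẋ = 1.4957

phase 1: p=-0.0554, T=0.398, ωT=1.144648, cosh=1.729836, sinh=1.411500; start (x,ẋ)=(0.058600, 0.070500) → end (x,ẋ)=(0.176402, 0.584733)
phase 2: p=0.1448, T=0.334, ωT=0.960584, cosh=1.497946, sinh=1.115276; start (x,ẋ)=(0.176402, 0.584733) → end (x,ẋ)=(0.418890, 0.977262)
phase 3: p=0.5332, T=0.411, ωT=1.182036, cosh=1.783830, sinh=1.477177; start (x,ẋ)=(0.418890, 0.977262) → end (x,ẋ)=(0.831233, 1.257639)
phase 4: p=0.9187, T=0.294, ωT=0.845544, cosh=1.379284, sinh=0.949960; start (x,ẋ)=(0.831233, 1.257639) → end (x,ẋ)=(1.213464, 1.495675)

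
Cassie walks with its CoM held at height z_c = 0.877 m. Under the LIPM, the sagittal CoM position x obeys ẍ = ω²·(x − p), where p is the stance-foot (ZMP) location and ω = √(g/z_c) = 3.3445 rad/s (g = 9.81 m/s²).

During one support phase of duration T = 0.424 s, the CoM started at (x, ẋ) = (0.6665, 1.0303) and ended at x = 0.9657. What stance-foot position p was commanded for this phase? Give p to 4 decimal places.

p = 0.9191

ωT = 3.3445·0.424 = 1.418068; cosh(ωT) = 2.185658, sinh(ωT) = 1.943477
x(T) = p + (x₀−p)·cosh(ωT) + (ẋ₀/ω)·sinh(ωT) ⇒ p·(1 − cosh) = x(T) − x₀·cosh − (ẋ₀/ω)·sinh
numerator   = 0.9657 − (0.6665)·2.185658 − (1.0303/3.3445)·1.943477 = -1.089745
denominator = 1 − 2.185658 = -1.185658
p = -1.089745 / -1.185658 = 0.9191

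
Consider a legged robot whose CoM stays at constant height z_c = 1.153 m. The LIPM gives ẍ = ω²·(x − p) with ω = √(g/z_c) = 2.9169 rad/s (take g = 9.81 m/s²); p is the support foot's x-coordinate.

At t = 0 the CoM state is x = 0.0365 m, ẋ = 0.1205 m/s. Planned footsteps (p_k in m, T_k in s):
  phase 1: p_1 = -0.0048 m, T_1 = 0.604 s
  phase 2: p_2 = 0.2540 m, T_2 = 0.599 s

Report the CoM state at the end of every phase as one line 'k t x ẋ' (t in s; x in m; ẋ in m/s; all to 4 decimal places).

1 0.6040 0.2357 0.7016
2 1.2030 0.8691 1.9258

phase 1: p=-0.0048, T=0.604, ωT=1.761808, cosh=2.997344, sinh=2.825610; start (x,ẋ)=(0.036500, 0.120500) → end (x,ẋ)=(0.235719, 0.701575)
phase 2: p=0.2540, T=0.599, ωT=1.747223, cosh=2.956451, sinh=2.782194; start (x,ẋ)=(0.235719, 0.701575) → end (x,ẋ)=(0.869129, 1.925816)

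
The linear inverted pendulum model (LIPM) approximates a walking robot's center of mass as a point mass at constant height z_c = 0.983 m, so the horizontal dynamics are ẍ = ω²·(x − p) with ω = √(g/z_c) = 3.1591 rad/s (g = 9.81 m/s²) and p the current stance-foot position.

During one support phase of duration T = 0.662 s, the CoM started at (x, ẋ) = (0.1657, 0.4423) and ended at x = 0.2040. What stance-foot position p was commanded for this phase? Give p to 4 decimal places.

ωT = 3.1591·0.662 = 2.091324; cosh(ωT) = 4.109576, sinh(ωT) = 3.986052
x(T) = p + (x₀−p)·cosh(ωT) + (ẋ₀/ω)·sinh(ωT) ⇒ p·(1 − cosh) = x(T) − x₀·cosh − (ẋ₀/ω)·sinh
numerator   = 0.2040 − (0.1657)·4.109576 − (0.4423/3.1591)·3.986052 = -1.035037
denominator = 1 − 4.109576 = -3.109576
p = -1.035037 / -3.109576 = 0.3329

p = 0.3329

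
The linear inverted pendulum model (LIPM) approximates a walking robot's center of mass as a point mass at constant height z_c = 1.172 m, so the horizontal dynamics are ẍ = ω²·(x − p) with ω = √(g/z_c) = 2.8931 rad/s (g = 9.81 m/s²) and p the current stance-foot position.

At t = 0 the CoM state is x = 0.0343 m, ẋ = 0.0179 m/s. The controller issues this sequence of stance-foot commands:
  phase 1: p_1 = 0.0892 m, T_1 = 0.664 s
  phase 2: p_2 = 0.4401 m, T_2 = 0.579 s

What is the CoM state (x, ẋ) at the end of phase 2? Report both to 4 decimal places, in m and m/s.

x = -1.4183, ẋ = -5.1817

phase 1: p=0.0892, T=0.664, ωT=1.921018, cosh=3.487183, sinh=3.340725; start (x,ẋ)=(0.034300, 0.017900) → end (x,ẋ)=(-0.081577, -0.468191)
phase 2: p=0.4401, T=0.579, ωT=1.675105, cosh=2.763322, sinh=2.576033; start (x,ẋ)=(-0.081577, -0.468191) → end (x,ẋ)=(-1.418341, -5.181674)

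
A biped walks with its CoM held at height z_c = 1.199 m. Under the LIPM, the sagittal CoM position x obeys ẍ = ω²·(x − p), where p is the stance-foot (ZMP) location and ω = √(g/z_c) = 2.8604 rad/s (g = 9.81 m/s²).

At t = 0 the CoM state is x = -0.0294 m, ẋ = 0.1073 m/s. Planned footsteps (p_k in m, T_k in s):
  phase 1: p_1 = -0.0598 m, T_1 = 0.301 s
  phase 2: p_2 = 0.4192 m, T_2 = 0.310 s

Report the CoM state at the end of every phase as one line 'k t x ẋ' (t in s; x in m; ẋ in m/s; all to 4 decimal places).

phase 1: p=-0.0598, T=0.301, ωT=0.860980, cosh=1.394113, sinh=0.971366; start (x,ẋ)=(-0.029400, 0.107300) → end (x,ẋ)=(0.019019, 0.234055)
phase 2: p=0.4192, T=0.310, ωT=0.886724, cosh=1.419584, sinh=1.007581; start (x,ẋ)=(0.019019, 0.234055) → end (x,ẋ)=(-0.066444, -0.821095)

1 0.3010 0.0190 0.2341
2 0.6110 -0.0664 -0.8211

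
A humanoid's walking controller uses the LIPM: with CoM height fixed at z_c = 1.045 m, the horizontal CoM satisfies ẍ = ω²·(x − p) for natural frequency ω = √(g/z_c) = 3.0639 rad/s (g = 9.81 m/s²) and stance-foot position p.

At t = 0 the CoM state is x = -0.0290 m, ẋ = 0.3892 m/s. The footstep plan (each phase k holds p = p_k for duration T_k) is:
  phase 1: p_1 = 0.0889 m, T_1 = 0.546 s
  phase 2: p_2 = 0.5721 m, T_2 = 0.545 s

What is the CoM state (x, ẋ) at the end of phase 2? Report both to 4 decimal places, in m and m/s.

phase 1: p=0.0889, T=0.546, ωT=1.672889, cosh=2.757621, sinh=2.569918; start (x,ẋ)=(-0.029000, 0.389200) → end (x,ẋ)=(0.090227, 0.144925)
phase 2: p=0.5721, T=0.545, ωT=1.669825, cosh=2.749760, sinh=2.561480; start (x,ẋ)=(0.090227, 0.144925) → end (x,ẋ)=(-0.631775, -3.383288)

x = -0.6318, ẋ = -3.3833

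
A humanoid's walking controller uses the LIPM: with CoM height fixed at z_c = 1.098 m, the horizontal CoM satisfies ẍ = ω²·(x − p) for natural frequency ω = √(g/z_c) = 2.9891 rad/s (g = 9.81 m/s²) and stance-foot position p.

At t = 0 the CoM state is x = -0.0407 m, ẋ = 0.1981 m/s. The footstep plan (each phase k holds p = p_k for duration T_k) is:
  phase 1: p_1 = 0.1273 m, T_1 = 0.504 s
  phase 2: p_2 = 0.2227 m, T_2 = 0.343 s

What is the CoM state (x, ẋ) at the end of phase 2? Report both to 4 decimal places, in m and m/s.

phase 1: p=0.1273, T=0.504, ωT=1.506506, cosh=2.366313, sinh=2.144630; start (x,ẋ)=(-0.040700, 0.198100) → end (x,ẋ)=(-0.128107, -0.608200)
phase 2: p=0.2227, T=0.343, ωT=1.025261, cosh=1.573263, sinh=1.214561; start (x,ẋ)=(-0.128107, -0.608200) → end (x,ẋ)=(-0.576342, -2.230444)

x = -0.5763, ẋ = -2.2304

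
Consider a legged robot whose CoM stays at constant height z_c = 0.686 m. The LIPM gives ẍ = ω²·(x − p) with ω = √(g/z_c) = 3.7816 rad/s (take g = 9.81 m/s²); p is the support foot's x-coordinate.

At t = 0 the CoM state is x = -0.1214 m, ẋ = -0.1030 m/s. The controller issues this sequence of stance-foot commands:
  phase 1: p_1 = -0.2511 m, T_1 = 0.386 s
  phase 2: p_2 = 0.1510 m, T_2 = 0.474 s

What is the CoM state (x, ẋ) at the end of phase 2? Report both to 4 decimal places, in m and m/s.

phase 1: p=-0.2511, T=0.386, ωT=1.459698, cosh=2.268482, sinh=2.036176; start (x,ẋ)=(-0.121400, -0.103000) → end (x,ẋ)=(-0.012337, 0.765037)
phase 2: p=0.1510, T=0.474, ωT=1.792478, cosh=3.085431, sinh=2.918884; start (x,ẋ)=(-0.012337, 0.765037) → end (x,ẋ)=(0.237538, 0.557540)

x = 0.2375, ẋ = 0.5575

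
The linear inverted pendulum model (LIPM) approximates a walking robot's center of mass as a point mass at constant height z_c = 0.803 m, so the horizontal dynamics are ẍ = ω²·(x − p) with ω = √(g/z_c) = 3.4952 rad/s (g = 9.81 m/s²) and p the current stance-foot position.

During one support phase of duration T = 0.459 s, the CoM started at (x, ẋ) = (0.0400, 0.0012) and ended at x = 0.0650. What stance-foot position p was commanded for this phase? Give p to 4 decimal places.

p = 0.0248

ωT = 3.4952·0.459 = 1.604297; cosh(ωT) = 2.587696, sinh(ωT) = 2.386665
x(T) = p + (x₀−p)·cosh(ωT) + (ẋ₀/ω)·sinh(ωT) ⇒ p·(1 − cosh) = x(T) − x₀·cosh − (ẋ₀/ω)·sinh
numerator   = 0.0650 − (0.0400)·2.587696 − (0.0012/3.4952)·2.386665 = -0.039327
denominator = 1 − 2.587696 = -1.587696
p = -0.039327 / -1.587696 = 0.0248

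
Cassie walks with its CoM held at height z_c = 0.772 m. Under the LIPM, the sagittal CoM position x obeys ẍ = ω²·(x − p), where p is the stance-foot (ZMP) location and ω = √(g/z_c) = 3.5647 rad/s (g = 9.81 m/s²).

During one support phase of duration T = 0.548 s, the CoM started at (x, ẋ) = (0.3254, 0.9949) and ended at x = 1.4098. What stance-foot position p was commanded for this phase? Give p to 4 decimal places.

ωT = 3.5647·0.548 = 1.953456; cosh(ωT) = 3.597401, sinh(ωT) = 3.455617
x(T) = p + (x₀−p)·cosh(ωT) + (ẋ₀/ω)·sinh(ωT) ⇒ p·(1 − cosh) = x(T) − x₀·cosh − (ẋ₀/ω)·sinh
numerator   = 1.4098 − (0.3254)·3.597401 − (0.9949/3.5647)·3.455617 = -0.725249
denominator = 1 − 3.597401 = -2.597401
p = -0.725249 / -2.597401 = 0.2792

p = 0.2792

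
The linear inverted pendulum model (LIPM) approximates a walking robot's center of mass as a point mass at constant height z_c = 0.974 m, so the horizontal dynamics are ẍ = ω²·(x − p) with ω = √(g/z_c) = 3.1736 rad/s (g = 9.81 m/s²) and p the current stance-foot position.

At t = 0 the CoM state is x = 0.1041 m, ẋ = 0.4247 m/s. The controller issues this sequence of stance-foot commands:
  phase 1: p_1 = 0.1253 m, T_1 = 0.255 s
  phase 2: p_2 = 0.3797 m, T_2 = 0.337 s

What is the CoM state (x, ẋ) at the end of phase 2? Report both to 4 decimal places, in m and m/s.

x = 0.3221, ẋ = 0.1696

phase 1: p=0.1253, T=0.255, ωT=0.809268, cosh=1.345723, sinh=0.900540; start (x,ẋ)=(0.104100, 0.424700) → end (x,ẋ)=(0.217283, 0.510940)
phase 2: p=0.3797, T=0.337, ωT=1.069503, cosh=1.628555, sinh=1.285376; start (x,ẋ)=(0.217283, 0.510940) → end (x,ẋ)=(0.322137, 0.169553)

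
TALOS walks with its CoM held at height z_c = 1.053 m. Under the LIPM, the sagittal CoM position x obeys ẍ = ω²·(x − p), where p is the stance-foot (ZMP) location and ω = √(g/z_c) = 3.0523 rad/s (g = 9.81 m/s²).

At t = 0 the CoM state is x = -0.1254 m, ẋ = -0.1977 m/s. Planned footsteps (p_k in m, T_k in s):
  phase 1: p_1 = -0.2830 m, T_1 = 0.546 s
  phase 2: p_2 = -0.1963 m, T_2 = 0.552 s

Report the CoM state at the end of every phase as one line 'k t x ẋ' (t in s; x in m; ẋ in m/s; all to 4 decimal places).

1 0.5460 -0.0163 0.6859
2 1.0980 0.8907 3.3430

phase 1: p=-0.2830, T=0.546, ωT=1.666556, cosh=2.741400, sinh=2.552503; start (x,ẋ)=(-0.125400, -0.197700) → end (x,ẋ)=(-0.016283, 0.685888)
phase 2: p=-0.1963, T=0.552, ωT=1.684870, cosh=2.788608, sinh=2.603140; start (x,ẋ)=(-0.016283, 0.685888) → end (x,ẋ)=(0.890653, 3.343008)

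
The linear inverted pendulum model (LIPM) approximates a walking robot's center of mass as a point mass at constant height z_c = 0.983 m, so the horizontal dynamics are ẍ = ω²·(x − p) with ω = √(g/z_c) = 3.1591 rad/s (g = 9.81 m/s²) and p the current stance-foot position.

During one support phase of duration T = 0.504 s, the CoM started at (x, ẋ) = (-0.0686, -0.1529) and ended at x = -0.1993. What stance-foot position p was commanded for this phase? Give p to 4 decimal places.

p = -0.0579

ωT = 3.1591·0.504 = 1.592186; cosh(ωT) = 2.558981, sinh(ωT) = 2.355501
x(T) = p + (x₀−p)·cosh(ωT) + (ẋ₀/ω)·sinh(ωT) ⇒ p·(1 − cosh) = x(T) − x₀·cosh − (ẋ₀/ω)·sinh
numerator   = -0.1993 − (-0.0686)·2.558981 − (-0.1529/3.1591)·2.355501 = 0.090252
denominator = 1 − 2.558981 = -1.558981
p = 0.090252 / -1.558981 = -0.0579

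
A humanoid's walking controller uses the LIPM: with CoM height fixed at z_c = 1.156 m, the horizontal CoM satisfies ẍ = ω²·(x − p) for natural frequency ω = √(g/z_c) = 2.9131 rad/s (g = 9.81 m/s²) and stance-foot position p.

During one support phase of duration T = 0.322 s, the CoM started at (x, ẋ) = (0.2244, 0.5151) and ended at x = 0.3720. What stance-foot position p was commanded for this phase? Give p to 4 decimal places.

p = 0.3167

ωT = 2.9131·0.322 = 0.938018; cosh(ωT) = 1.473158, sinh(ωT) = 1.081755
x(T) = p + (x₀−p)·cosh(ωT) + (ẋ₀/ω)·sinh(ωT) ⇒ p·(1 − cosh) = x(T) − x₀·cosh − (ẋ₀/ω)·sinh
numerator   = 0.3720 − (0.2244)·1.473158 − (0.5151/2.9131)·1.081755 = -0.149855
denominator = 1 − 1.473158 = -0.473158
p = -0.149855 / -0.473158 = 0.3167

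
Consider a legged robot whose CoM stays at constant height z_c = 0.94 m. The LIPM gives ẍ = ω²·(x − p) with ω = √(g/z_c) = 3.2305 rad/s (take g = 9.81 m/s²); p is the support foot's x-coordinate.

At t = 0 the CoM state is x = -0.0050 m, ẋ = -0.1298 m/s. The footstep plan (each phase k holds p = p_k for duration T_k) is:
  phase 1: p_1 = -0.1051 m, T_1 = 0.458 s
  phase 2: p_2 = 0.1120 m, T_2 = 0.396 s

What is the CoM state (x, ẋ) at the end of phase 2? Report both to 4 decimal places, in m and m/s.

x = 0.1689, ẋ = 0.3503

phase 1: p=-0.1051, T=0.458, ωT=1.479569, cosh=2.309394, sinh=2.081658; start (x,ẋ)=(-0.005000, -0.129800) → end (x,ẋ)=(0.042430, 0.373393)
phase 2: p=0.1120, T=0.396, ωT=1.279278, cosh=1.936141, sinh=1.657903; start (x,ẋ)=(0.042430, 0.373393) → end (x,ẋ)=(0.168930, 0.350336)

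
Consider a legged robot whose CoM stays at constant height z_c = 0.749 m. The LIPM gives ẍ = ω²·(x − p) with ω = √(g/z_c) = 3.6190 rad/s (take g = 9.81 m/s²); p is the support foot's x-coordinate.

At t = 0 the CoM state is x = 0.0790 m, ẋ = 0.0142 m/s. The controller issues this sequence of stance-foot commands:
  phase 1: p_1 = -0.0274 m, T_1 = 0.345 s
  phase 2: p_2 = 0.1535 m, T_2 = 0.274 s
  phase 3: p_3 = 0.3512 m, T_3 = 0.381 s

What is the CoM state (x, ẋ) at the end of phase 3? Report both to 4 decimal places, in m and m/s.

x = 1.0163, ẋ = 2.6384

phase 1: p=-0.0274, T=0.345, ωT=1.248555, cosh=1.886111, sinh=1.599192; start (x,ẋ)=(0.079000, 0.014200) → end (x,ẋ)=(0.179557, 0.642570)
phase 2: p=0.1535, T=0.274, ωT=0.991606, cosh=1.533270, sinh=1.162290; start (x,ẋ)=(0.179557, 0.642570) → end (x,ẋ)=(0.399822, 1.094838)
phase 3: p=0.3512, T=0.381, ωT=1.378839, cosh=2.111080, sinh=1.859209; start (x,ẋ)=(0.399822, 1.094838) → end (x,ẋ)=(1.016303, 2.638446)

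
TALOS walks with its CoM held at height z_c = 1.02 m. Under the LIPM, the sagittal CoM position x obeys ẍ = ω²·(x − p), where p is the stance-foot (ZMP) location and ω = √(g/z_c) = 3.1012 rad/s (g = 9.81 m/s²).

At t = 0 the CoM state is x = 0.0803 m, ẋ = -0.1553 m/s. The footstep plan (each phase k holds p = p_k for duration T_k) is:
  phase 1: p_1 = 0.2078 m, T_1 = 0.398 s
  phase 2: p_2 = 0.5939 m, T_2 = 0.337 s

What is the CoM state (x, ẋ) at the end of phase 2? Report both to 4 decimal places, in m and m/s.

phase 1: p=0.2078, T=0.398, ωT=1.234278, cosh=1.863470, sinh=1.572425; start (x,ẋ)=(0.080300, -0.155300) → end (x,ẋ)=(-0.108535, -0.911139)
phase 2: p=0.5939, T=0.337, ωT=1.045104, cosh=1.597675, sinh=1.246020; start (x,ẋ)=(-0.108535, -0.911139) → end (x,ẋ)=(-0.894447, -4.170025)

x = -0.8944, ẋ = -4.1700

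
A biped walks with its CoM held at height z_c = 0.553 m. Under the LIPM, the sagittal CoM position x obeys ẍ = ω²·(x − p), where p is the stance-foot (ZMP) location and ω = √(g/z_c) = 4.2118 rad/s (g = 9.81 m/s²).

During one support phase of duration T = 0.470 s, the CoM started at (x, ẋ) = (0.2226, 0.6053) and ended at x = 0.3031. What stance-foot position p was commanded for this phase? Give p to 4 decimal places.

ωT = 4.2118·0.470 = 1.979546; cosh(ωT) = 3.688794, sinh(ωT) = 3.550662
x(T) = p + (x₀−p)·cosh(ωT) + (ẋ₀/ω)·sinh(ωT) ⇒ p·(1 − cosh) = x(T) − x₀·cosh − (ẋ₀/ω)·sinh
numerator   = 0.3031 − (0.2226)·3.688794 − (0.6053/4.2118)·3.550662 = -1.028310
denominator = 1 − 3.688794 = -2.688794
p = -1.028310 / -2.688794 = 0.3824

p = 0.3824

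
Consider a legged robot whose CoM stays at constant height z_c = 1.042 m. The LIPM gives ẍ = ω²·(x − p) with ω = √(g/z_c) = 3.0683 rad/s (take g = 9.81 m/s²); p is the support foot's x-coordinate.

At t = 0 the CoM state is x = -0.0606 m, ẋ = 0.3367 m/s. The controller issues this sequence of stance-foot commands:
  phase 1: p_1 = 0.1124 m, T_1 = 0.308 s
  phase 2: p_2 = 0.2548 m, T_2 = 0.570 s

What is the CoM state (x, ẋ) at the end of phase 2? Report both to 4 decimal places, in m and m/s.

phase 1: p=0.1124, T=0.308, ωT=0.945036, cosh=1.480786, sinh=1.092121; start (x,ẋ)=(-0.060600, 0.336700) → end (x,ẋ)=(-0.023932, -0.081134)
phase 2: p=0.2548, T=0.570, ωT=1.748931, cosh=2.961207, sinh=2.787247; start (x,ẋ)=(-0.023932, -0.081134) → end (x,ẋ)=(-0.644286, -2.624003)

x = -0.6443, ẋ = -2.6240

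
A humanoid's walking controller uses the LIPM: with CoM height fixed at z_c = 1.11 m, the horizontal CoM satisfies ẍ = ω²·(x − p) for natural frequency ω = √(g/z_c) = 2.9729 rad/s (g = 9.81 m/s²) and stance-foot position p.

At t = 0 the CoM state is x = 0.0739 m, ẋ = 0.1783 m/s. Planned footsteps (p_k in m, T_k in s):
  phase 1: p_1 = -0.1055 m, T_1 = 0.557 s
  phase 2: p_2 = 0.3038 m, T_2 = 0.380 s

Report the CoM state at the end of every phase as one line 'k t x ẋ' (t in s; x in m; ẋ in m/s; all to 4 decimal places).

phase 1: p=-0.1055, T=0.557, ωT=1.655905, cosh=2.714369, sinh=2.523450; start (x,ẋ)=(0.073900, 0.178300) → end (x,ẋ)=(0.532802, 1.829825)
phase 2: p=0.3038, T=0.380, ωT=1.129702, cosh=1.708932, sinh=1.385802; start (x,ẋ)=(0.532802, 1.829825) → end (x,ẋ)=(1.548112, 4.070500)

1 0.5570 0.5328 1.8298
2 0.9370 1.5481 4.0705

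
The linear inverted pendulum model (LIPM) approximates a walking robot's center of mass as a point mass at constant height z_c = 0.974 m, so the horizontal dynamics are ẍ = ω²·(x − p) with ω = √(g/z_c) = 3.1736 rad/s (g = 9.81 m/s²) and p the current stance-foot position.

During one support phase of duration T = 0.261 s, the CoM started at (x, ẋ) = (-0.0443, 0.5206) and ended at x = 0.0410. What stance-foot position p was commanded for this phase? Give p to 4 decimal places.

p = 0.1393

ωT = 3.1736·0.261 = 0.828310; cosh(ωT) = 1.363116, sinh(ωT) = 0.926329
x(T) = p + (x₀−p)·cosh(ωT) + (ẋ₀/ω)·sinh(ωT) ⇒ p·(1 − cosh) = x(T) − x₀·cosh − (ẋ₀/ω)·sinh
numerator   = 0.0410 − (-0.0443)·1.363116 − (0.5206/3.1736)·0.926329 = -0.050570
denominator = 1 − 1.363116 = -0.363116
p = -0.050570 / -0.363116 = 0.1393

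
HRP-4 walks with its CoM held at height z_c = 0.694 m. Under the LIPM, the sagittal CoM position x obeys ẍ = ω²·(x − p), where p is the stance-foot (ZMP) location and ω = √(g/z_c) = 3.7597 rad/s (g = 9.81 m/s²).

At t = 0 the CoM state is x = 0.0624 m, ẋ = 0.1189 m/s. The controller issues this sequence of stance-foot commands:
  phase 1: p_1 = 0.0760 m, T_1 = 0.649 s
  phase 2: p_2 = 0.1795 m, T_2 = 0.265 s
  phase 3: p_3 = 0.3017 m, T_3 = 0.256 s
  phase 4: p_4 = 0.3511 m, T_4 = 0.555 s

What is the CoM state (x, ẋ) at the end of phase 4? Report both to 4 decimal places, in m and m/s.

phase 1: p=0.0760, T=0.649, ωT=2.440045, cosh=5.780359, sinh=5.693202; start (x,ẋ)=(0.062400, 0.118900) → end (x,ẋ)=(0.177434, 0.396180)
phase 2: p=0.1795, T=0.265, ωT=0.996321, cosh=1.538767, sinh=1.169531; start (x,ẋ)=(0.177434, 0.396180) → end (x,ẋ)=(0.299561, 0.600544)
phase 3: p=0.3017, T=0.256, ωT=0.962483, cosh=1.500067, sinh=1.118123; start (x,ẋ)=(0.299561, 0.600544) → end (x,ẋ)=(0.477091, 0.891863)
phase 4: p=0.3511, T=0.555, ωT=2.086634, cosh=4.090924, sinh=3.966819; start (x,ẋ)=(0.477091, 0.891863) → end (x,ẋ)=(1.807514, 5.527576)

x = 1.8075, ẋ = 5.5276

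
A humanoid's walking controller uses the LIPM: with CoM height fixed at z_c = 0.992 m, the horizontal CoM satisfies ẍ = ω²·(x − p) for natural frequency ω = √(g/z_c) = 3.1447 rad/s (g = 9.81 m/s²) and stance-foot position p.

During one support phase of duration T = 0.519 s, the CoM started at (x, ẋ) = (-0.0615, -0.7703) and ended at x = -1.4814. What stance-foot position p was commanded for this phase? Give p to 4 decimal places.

ωT = 3.1447·0.519 = 1.632099; cosh(ωT) = 2.655060, sinh(ωT) = 2.459541
x(T) = p + (x₀−p)·cosh(ωT) + (ẋ₀/ω)·sinh(ωT) ⇒ p·(1 − cosh) = x(T) − x₀·cosh − (ẋ₀/ω)·sinh
numerator   = -1.4814 − (-0.0615)·2.655060 − (-0.7703/3.1447)·2.459541 = -0.715645
denominator = 1 − 2.655060 = -1.655060
p = -0.715645 / -1.655060 = 0.4324

p = 0.4324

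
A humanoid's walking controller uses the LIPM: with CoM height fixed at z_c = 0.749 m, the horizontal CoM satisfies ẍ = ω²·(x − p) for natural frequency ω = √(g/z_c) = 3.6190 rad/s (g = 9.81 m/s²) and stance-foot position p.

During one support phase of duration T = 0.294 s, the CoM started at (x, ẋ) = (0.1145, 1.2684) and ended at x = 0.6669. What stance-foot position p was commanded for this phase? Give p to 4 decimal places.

p = -0.0545

ωT = 3.6190·0.294 = 1.063986; cosh(ωT) = 1.621488, sinh(ωT) = 1.276411
x(T) = p + (x₀−p)·cosh(ωT) + (ẋ₀/ω)·sinh(ωT) ⇒ p·(1 − cosh) = x(T) − x₀·cosh − (ẋ₀/ω)·sinh
numerator   = 0.6669 − (0.1145)·1.621488 − (1.2684/3.6190)·1.276411 = 0.033879
denominator = 1 − 1.621488 = -0.621488
p = 0.033879 / -0.621488 = -0.0545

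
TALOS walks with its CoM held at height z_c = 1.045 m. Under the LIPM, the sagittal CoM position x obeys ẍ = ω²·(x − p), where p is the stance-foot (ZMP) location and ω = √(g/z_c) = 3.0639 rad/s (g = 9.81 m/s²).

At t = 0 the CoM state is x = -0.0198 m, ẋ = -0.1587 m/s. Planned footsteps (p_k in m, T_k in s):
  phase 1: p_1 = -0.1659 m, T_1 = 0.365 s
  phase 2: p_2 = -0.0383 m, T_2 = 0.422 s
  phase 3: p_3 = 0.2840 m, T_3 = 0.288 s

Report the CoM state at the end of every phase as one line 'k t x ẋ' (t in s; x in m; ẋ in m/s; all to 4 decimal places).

phase 1: p=-0.1659, T=0.365, ωT=1.118324, cosh=1.693274, sinh=1.366447; start (x,ẋ)=(-0.019800, -0.158700) → end (x,ẋ)=(0.010710, 0.342948)
phase 2: p=-0.0383, T=0.422, ωT=1.292966, cosh=1.959016, sinh=1.684561; start (x,ẋ)=(0.010710, 0.342948) → end (x,ẋ)=(0.246267, 0.924796)
phase 3: p=0.2840, T=0.288, ωT=0.882403, cosh=1.415244, sinh=1.001457; start (x,ẋ)=(0.246267, 0.924796) → end (x,ẋ)=(0.532874, 1.193033)

1 0.3650 0.0107 0.3429
2 0.7870 0.2463 0.9248
3 1.0750 0.5329 1.1930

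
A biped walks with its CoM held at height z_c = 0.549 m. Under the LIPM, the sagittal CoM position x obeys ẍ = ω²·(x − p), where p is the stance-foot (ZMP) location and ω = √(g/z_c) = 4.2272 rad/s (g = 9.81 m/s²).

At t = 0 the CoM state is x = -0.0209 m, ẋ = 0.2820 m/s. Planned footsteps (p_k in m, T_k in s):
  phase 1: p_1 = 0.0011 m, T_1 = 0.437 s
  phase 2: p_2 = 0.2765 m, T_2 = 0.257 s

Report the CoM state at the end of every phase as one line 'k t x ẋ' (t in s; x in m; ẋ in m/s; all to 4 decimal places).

phase 1: p=0.0011, T=0.437, ωT=1.847286, cosh=3.250125, sinh=3.092460; start (x,ẋ)=(-0.020900, 0.282000) → end (x,ẋ)=(0.135898, 0.628941)
phase 2: p=0.2765, T=0.257, ωT=1.086390, cosh=1.650495, sinh=1.313063; start (x,ẋ)=(0.135898, 0.628941) → end (x,ẋ)=(0.239800, 0.257641)

1 0.4370 0.1359 0.6289
2 0.6940 0.2398 0.2576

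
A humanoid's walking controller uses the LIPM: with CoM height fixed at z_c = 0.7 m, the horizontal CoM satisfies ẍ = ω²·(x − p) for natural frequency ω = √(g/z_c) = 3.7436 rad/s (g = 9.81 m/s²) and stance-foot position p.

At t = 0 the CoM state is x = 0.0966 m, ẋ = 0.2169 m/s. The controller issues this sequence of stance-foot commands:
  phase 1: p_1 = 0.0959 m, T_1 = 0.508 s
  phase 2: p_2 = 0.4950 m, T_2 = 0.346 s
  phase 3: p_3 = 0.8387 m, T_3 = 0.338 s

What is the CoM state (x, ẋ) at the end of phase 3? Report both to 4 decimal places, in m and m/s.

x = 0.1242, ẋ = -2.1938

phase 1: p=0.0959, T=0.508, ωT=1.901749, cosh=3.423452, sinh=3.274145; start (x,ẋ)=(0.096600, 0.216900) → end (x,ẋ)=(0.287997, 0.751127)
phase 2: p=0.4950, T=0.346, ωT=1.295286, cosh=1.962929, sinh=1.689110; start (x,ẋ)=(0.287997, 0.751127) → end (x,ẋ)=(0.427575, 0.165454)
phase 3: p=0.8387, T=0.338, ωT=1.265337, cosh=1.913215, sinh=1.631071; start (x,ẋ)=(0.427575, 0.165454) → end (x,ẋ)=(0.124217, -2.193811)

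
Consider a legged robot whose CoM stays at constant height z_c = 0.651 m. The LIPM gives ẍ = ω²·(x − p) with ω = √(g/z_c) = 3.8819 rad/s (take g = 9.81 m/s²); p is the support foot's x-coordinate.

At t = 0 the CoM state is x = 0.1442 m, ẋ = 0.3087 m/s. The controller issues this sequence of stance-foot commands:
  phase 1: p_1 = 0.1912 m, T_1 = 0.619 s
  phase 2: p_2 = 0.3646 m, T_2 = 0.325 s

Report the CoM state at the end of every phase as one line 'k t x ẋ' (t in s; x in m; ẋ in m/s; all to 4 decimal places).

phase 1: p=0.1912, T=0.619, ωT=2.402896, cosh=5.572801, sinh=5.482346; start (x,ẋ)=(0.144200, 0.308700) → end (x,ẋ)=(0.365250, 0.720074)
phase 2: p=0.3646, T=0.325, ωT=1.261618, cosh=1.907162, sinh=1.623966; start (x,ẋ)=(0.365250, 0.720074) → end (x,ẋ)=(0.667078, 1.377398)

1 0.6190 0.3653 0.7201
2 0.9440 0.6671 1.3774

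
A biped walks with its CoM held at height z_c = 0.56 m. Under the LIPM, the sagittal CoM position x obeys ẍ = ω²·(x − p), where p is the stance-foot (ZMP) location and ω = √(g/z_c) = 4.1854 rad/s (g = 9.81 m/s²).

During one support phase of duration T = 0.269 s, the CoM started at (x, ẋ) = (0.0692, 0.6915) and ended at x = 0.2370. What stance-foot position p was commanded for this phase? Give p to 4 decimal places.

p = 0.1546

ωT = 4.1854·0.269 = 1.125873; cosh(ωT) = 1.703638, sinh(ωT) = 1.379268
x(T) = p + (x₀−p)·cosh(ωT) + (ẋ₀/ω)·sinh(ωT) ⇒ p·(1 − cosh) = x(T) − x₀·cosh − (ẋ₀/ω)·sinh
numerator   = 0.2370 − (0.0692)·1.703638 − (0.6915/4.1854)·1.379268 = -0.108771
denominator = 1 − 1.703638 = -0.703638
p = -0.108771 / -0.703638 = 0.1546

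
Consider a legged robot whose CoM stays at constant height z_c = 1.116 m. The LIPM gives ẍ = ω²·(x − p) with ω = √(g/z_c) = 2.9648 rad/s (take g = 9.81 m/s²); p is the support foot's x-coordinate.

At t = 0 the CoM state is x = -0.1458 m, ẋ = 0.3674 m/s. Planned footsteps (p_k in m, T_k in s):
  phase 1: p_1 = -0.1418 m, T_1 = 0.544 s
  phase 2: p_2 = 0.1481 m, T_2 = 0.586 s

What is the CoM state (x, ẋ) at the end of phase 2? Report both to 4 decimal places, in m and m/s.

phase 1: p=-0.1418, T=0.544, ωT=1.612851, cosh=2.608207, sinh=2.408889; start (x,ẋ)=(-0.145800, 0.367400) → end (x,ẋ)=(0.146278, 0.929688)
phase 2: p=0.1481, T=0.586, ωT=1.737373, cosh=2.929189, sinh=2.753206; start (x,ẋ)=(0.146278, 0.929688) → end (x,ẋ)=(1.006101, 2.708360)

x = 1.0061, ẋ = 2.7084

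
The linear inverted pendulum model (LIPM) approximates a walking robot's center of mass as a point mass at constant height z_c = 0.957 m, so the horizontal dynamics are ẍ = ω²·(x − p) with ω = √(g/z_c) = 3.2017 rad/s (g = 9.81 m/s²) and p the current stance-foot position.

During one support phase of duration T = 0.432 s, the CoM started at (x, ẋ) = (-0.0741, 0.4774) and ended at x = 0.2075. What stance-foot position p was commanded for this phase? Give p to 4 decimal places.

ωT = 3.2017·0.432 = 1.383134; cosh(ωT) = 2.119086, sinh(ωT) = 1.868294
x(T) = p + (x₀−p)·cosh(ωT) + (ẋ₀/ω)·sinh(ωT) ⇒ p·(1 − cosh) = x(T) − x₀·cosh − (ẋ₀/ω)·sinh
numerator   = 0.2075 − (-0.0741)·2.119086 − (0.4774/3.2017)·1.868294 = 0.085946
denominator = 1 − 2.119086 = -1.119086
p = 0.085946 / -1.119086 = -0.0768

p = -0.0768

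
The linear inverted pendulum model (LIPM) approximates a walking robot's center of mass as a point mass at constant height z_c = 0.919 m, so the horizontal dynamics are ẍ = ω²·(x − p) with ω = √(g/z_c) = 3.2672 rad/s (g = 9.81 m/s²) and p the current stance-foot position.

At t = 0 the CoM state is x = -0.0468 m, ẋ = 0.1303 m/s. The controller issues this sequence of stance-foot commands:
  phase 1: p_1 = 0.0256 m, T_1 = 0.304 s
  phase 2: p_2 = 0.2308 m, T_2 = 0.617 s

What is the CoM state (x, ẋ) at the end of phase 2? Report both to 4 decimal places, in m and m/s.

phase 1: p=0.0256, T=0.304, ωT=0.993229, cosh=1.535158, sinh=1.164780; start (x,ẋ)=(-0.046800, 0.130300) → end (x,ẋ)=(-0.039093, -0.075492)
phase 2: p=0.2308, T=0.617, ωT=2.015862, cosh=3.820202, sinh=3.686997; start (x,ẋ)=(-0.039093, -0.075492) → end (x,ẋ)=(-0.885436, -3.539563)

x = -0.8854, ẋ = -3.5396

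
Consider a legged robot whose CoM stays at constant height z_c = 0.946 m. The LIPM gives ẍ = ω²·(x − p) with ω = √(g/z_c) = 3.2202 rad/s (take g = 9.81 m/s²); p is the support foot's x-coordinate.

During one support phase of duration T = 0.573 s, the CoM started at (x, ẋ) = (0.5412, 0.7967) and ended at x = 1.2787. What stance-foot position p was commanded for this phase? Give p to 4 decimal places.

ωT = 3.2202·0.573 = 1.845175; cosh(ωT) = 3.243601, sinh(ωT) = 3.085604
x(T) = p + (x₀−p)·cosh(ωT) + (ẋ₀/ω)·sinh(ωT) ⇒ p·(1 − cosh) = x(T) − x₀·cosh − (ẋ₀/ω)·sinh
numerator   = 1.2787 − (0.5412)·3.243601 − (0.7967/3.2202)·3.085604 = -1.240137
denominator = 1 − 3.243601 = -2.243601
p = -1.240137 / -2.243601 = 0.5527

p = 0.5527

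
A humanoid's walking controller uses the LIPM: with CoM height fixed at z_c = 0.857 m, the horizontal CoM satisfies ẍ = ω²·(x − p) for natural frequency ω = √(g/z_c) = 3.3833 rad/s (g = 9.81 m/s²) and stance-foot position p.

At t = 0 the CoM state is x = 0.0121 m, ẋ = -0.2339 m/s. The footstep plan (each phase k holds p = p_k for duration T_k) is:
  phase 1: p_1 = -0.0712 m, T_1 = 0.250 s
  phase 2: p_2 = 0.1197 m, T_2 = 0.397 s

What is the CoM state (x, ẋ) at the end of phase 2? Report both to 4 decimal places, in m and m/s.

phase 1: p=-0.0712, T=0.250, ωT=0.845825, cosh=1.379551, sinh=0.950348; start (x,ẋ)=(0.012100, -0.233900) → end (x,ẋ)=(-0.021984, -0.054841)
phase 2: p=0.1197, T=0.397, ωT=1.343170, cosh=2.046093, sinh=1.785076; start (x,ẋ)=(-0.021984, -0.054841) → end (x,ẋ)=(-0.199135, -0.967907)

x = -0.1991, ẋ = -0.9679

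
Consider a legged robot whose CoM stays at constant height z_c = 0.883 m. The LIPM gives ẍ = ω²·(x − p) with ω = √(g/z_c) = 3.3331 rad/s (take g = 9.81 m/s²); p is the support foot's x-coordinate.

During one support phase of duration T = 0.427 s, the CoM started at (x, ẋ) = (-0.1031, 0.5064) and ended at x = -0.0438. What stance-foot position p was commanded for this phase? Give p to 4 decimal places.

ωT = 3.3331·0.427 = 1.423234; cosh(ωT) = 2.195727, sinh(ωT) = 1.954793
x(T) = p + (x₀−p)·cosh(ωT) + (ẋ₀/ω)·sinh(ωT) ⇒ p·(1 − cosh) = x(T) − x₀·cosh − (ẋ₀/ω)·sinh
numerator   = -0.0438 − (-0.1031)·2.195727 − (0.5064/3.3331)·1.954793 = -0.114414
denominator = 1 − 2.195727 = -1.195727
p = -0.114414 / -1.195727 = 0.0957

p = 0.0957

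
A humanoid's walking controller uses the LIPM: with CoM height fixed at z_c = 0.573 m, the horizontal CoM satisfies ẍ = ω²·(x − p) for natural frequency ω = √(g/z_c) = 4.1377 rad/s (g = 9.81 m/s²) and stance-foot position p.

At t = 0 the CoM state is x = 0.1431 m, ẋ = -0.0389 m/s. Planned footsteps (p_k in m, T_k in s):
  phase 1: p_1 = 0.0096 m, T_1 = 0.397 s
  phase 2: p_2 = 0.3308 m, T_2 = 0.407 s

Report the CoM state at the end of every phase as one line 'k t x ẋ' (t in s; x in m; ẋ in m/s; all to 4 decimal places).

phase 1: p=0.0096, T=0.397, ωT=1.642667, cosh=2.681200, sinh=2.487736; start (x,ẋ)=(0.143100, -0.038900) → end (x,ẋ)=(0.344152, 1.269884)
phase 2: p=0.3308, T=0.407, ωT=1.684044, cosh=2.786460, sinh=2.600838; start (x,ẋ)=(0.344152, 1.269884) → end (x,ẋ)=(1.166217, 3.682170)

1 0.3970 0.3442 1.2699
2 0.8040 1.1662 3.6822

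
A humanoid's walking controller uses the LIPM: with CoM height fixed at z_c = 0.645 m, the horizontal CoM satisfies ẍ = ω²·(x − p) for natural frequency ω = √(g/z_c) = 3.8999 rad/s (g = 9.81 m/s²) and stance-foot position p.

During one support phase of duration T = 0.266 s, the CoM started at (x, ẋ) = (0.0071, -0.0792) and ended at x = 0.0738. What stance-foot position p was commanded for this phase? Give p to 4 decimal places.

p = -0.1489

ωT = 3.8999·0.266 = 1.037373; cosh(ωT) = 1.588090, sinh(ωT) = 1.233706
x(T) = p + (x₀−p)·cosh(ωT) + (ẋ₀/ω)·sinh(ωT) ⇒ p·(1 − cosh) = x(T) − x₀·cosh − (ẋ₀/ω)·sinh
numerator   = 0.0738 − (0.0071)·1.588090 − (-0.0792/3.8999)·1.233706 = 0.087579
denominator = 1 − 1.588090 = -0.588090
p = 0.087579 / -0.588090 = -0.1489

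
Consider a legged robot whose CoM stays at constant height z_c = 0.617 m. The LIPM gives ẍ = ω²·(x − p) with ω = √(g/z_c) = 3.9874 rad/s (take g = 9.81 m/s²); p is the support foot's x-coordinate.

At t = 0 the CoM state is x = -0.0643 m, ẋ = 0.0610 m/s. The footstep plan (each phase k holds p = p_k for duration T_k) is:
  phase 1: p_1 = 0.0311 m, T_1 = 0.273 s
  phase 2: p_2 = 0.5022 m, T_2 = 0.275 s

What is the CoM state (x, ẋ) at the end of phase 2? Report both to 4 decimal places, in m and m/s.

x = -0.6440, ẋ = -3.8933

phase 1: p=0.0311, T=0.273, ωT=1.088560, cosh=1.653348, sinh=1.316647; start (x,ẋ)=(-0.064300, 0.061000) → end (x,ẋ)=(-0.106487, -0.399996)
phase 2: p=0.5022, T=0.275, ωT=1.096535, cosh=1.663901, sinh=1.329874; start (x,ẋ)=(-0.106487, -0.399996) → end (x,ẋ)=(-0.644001, -3.893262)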